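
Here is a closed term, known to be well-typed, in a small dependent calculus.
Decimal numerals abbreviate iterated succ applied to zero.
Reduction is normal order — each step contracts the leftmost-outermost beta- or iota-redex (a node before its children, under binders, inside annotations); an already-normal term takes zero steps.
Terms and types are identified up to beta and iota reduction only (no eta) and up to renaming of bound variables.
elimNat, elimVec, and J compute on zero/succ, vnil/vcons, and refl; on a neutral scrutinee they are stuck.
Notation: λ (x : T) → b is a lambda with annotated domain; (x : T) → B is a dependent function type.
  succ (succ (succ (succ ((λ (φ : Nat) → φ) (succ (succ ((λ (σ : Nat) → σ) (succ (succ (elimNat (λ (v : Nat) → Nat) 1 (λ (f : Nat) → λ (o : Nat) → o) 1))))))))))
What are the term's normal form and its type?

normal form:
  9
inferred type:
  Nat


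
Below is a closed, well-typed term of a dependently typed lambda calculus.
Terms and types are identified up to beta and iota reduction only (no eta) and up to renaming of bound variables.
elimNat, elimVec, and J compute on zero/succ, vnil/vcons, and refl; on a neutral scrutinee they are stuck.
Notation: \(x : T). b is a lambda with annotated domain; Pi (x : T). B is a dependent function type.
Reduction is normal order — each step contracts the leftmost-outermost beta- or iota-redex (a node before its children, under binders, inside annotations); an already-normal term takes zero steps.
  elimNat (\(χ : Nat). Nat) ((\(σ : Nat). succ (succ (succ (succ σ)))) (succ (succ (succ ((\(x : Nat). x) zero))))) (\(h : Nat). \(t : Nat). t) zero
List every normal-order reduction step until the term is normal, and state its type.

normal-order reduction sequence:
  elimNat (\(χ : Nat). Nat) ((\(σ : Nat). succ (succ (succ (succ σ)))) (succ (succ (succ ((\(x : Nat). x) zero))))) (\(h : Nat). \(t : Nat). t) zero
  ~> (\(χ : Nat). succ (succ (succ (succ χ)))) (succ (succ (succ ((\(σ : Nat). σ) zero))))
  ~> succ (succ (succ (succ (succ (succ (succ ((\(χ : Nat). χ) zero)))))))
  ~> succ (succ (succ (succ (succ (succ (succ zero))))))
type:
  Nat


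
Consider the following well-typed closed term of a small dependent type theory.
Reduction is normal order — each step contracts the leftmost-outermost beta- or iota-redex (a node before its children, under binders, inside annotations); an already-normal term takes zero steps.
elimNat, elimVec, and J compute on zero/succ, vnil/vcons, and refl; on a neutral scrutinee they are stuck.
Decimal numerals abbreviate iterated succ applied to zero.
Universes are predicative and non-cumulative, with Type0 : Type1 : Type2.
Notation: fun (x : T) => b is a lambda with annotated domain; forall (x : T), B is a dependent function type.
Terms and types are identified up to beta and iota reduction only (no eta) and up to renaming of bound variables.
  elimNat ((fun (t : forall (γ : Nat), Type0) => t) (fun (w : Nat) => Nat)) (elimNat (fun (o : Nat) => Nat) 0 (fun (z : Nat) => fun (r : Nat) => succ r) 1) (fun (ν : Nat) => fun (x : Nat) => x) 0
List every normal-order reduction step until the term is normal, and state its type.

normal-order reduction sequence:
  elimNat ((fun (t : forall (γ : Nat), Type0) => t) (fun (w : Nat) => Nat)) (elimNat (fun (o : Nat) => Nat) 0 (fun (z : Nat) => fun (r : Nat) => succ r) 1) (fun (ν : Nat) => fun (x : Nat) => x) 0
  ~> elimNat (fun (t : Nat) => Nat) 0 (fun (γ : Nat) => fun (w : Nat) => succ w) 1
  ~> (fun (t : Nat) => fun (γ : Nat) => succ γ) 0 (elimNat (fun (w : Nat) => Nat) 0 (fun (o : Nat) => fun (z : Nat) => succ z) 0)
  ~> (fun (t : Nat) => succ t) (elimNat (fun (γ : Nat) => Nat) 0 (fun (w : Nat) => fun (o : Nat) => succ o) 0)
  ~> succ (elimNat (fun (t : Nat) => Nat) 0 (fun (γ : Nat) => fun (w : Nat) => succ w) 0)
  ~> 1
type:
  Nat


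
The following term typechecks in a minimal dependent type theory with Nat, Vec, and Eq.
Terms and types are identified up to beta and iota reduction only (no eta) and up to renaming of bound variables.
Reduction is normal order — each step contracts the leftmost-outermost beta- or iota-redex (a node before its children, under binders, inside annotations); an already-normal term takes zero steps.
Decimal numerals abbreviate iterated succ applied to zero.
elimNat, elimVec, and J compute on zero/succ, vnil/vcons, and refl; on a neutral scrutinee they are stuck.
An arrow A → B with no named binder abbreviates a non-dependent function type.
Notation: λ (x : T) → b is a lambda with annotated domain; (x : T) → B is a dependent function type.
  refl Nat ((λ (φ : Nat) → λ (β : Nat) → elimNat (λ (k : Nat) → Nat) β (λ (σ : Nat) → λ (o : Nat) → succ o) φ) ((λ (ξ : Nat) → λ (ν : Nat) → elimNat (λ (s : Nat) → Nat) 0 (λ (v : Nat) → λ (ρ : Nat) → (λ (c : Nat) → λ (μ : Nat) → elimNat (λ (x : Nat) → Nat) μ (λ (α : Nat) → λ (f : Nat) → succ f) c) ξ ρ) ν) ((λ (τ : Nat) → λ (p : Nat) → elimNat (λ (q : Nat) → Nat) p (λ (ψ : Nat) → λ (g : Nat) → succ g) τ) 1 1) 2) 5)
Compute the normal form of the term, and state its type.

resulting normal form:
  refl Nat 9
the term's type:
  Eq Nat 9 9


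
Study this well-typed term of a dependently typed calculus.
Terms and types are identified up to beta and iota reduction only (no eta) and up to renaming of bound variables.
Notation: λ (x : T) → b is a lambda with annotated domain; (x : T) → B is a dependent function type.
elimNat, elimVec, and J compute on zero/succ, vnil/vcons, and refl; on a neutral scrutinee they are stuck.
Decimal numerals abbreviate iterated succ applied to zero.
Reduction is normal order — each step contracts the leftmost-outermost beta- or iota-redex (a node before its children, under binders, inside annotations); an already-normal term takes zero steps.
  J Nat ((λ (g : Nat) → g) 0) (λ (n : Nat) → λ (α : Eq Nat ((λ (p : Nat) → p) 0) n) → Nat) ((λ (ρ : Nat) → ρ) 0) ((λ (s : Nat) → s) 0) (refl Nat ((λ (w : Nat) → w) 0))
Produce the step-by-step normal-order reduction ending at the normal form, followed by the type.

normal-order reduction:
  J Nat ((λ (g : Nat) → g) 0) (λ (n : Nat) → λ (α : Eq Nat ((λ (p : Nat) → p) 0) n) → Nat) ((λ (ρ : Nat) → ρ) 0) ((λ (s : Nat) → s) 0) (refl Nat ((λ (w : Nat) → w) 0))
  ~> (λ (g : Nat) → g) 0
  ~> 0
inferred type:
  Nat


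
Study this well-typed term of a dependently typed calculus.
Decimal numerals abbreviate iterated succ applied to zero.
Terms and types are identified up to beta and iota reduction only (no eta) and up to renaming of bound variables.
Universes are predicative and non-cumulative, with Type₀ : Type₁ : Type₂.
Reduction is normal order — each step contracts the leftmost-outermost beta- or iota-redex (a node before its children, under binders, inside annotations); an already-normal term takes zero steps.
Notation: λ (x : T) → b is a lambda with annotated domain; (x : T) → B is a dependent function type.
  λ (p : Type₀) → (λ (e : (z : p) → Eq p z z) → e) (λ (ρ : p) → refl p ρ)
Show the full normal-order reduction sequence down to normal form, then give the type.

normal-order reduction:
  λ (p : Type₀) → (λ (e : (z : p) → Eq p z z) → e) (λ (ρ : p) → refl p ρ)
  ~> λ (p : Type₀) → λ (e : p) → refl p e
the term's type:
  (p : Type₀) → (e : p) → Eq p e e


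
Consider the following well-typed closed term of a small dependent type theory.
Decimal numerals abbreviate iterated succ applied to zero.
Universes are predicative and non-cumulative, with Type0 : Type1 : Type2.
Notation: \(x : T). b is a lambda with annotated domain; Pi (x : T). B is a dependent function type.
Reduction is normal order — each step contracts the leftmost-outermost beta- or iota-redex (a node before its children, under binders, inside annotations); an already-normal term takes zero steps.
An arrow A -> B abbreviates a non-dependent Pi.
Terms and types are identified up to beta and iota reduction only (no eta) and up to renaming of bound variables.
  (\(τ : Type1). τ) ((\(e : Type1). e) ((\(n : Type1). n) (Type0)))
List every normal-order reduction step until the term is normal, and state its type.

normal-order reduction:
  (\(τ : Type1). τ) ((\(e : Type1). e) ((\(n : Type1). n) (Type0)))
  ~> (\(τ : Type1). τ) ((\(e : Type1). e) (Type0))
  ~> (\(τ : Type1). τ) (Type0)
  ~> Type0
type:
  Type1


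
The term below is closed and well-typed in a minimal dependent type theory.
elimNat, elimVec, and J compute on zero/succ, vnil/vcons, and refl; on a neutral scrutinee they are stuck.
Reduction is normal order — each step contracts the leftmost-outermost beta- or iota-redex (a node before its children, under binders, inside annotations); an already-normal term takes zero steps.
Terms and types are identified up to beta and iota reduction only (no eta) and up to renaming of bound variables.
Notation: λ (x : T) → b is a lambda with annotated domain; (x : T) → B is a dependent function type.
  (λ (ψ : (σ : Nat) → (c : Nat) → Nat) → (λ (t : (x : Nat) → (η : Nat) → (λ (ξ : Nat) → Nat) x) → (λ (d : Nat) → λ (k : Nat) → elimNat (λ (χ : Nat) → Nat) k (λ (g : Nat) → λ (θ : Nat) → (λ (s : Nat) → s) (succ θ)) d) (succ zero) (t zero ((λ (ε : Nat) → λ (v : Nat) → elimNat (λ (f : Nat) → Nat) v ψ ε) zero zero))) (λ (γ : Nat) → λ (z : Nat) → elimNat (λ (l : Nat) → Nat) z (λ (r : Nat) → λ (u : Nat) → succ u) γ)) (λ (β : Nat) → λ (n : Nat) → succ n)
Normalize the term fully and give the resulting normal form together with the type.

resulting normal form:
  succ zero
the term's type:
  Nat


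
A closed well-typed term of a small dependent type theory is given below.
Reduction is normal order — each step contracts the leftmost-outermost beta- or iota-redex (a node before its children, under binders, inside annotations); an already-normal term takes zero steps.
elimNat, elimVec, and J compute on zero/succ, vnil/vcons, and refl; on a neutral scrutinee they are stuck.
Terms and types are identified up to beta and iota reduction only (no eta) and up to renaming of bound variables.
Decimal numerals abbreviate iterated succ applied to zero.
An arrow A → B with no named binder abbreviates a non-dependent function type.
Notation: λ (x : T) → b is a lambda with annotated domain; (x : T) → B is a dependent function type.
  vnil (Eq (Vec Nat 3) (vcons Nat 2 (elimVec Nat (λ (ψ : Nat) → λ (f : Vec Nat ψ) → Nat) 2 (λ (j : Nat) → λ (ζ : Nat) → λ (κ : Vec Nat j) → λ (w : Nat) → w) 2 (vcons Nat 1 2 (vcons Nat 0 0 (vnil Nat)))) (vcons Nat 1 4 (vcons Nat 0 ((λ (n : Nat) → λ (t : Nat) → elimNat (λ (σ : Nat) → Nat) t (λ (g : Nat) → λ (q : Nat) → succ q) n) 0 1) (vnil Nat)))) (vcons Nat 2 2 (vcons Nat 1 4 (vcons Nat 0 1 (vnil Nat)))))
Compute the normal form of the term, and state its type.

normal form:
  vnil (Eq (Vec Nat 3) (vcons Nat 2 2 (vcons Nat 1 4 (vcons Nat 0 1 (vnil Nat)))) (vcons Nat 2 2 (vcons Nat 1 4 (vcons Nat 0 1 (vnil Nat)))))
type:
  Vec (Eq (Vec Nat 3) (vcons Nat 2 2 (vcons Nat 1 4 (vcons Nat 0 1 (vnil Nat)))) (vcons Nat 2 2 (vcons Nat 1 4 (vcons Nat 0 1 (vnil Nat))))) 0


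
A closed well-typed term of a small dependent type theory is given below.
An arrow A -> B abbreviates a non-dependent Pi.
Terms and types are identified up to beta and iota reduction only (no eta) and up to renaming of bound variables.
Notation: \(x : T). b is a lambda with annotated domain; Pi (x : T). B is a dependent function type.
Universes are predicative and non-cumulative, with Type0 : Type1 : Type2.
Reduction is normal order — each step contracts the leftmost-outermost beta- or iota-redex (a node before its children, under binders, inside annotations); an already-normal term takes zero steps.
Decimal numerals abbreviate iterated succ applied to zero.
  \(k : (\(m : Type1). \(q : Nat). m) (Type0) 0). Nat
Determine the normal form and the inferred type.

resulting normal form:
  \(k : Type0). Nat
inferred type:
  Type0 -> Type0
observation: normalization takes exactly 2 steps under the normal-order strategy.


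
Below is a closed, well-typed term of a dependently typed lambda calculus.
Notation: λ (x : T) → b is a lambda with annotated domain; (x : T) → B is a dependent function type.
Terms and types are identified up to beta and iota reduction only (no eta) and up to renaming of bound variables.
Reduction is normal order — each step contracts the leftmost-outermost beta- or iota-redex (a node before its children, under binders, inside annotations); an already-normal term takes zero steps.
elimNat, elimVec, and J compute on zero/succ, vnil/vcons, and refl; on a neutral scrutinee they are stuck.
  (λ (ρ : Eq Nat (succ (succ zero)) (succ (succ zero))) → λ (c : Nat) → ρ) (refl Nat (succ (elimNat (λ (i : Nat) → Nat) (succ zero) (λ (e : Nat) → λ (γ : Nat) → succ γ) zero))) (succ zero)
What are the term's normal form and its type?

reduced normal form:
  refl Nat (succ (succ zero))
type:
  Eq Nat (succ (succ zero)) (succ (succ zero))
observation: reduction starts at a beta-redex, and 3 normal-order steps reach the normal form.


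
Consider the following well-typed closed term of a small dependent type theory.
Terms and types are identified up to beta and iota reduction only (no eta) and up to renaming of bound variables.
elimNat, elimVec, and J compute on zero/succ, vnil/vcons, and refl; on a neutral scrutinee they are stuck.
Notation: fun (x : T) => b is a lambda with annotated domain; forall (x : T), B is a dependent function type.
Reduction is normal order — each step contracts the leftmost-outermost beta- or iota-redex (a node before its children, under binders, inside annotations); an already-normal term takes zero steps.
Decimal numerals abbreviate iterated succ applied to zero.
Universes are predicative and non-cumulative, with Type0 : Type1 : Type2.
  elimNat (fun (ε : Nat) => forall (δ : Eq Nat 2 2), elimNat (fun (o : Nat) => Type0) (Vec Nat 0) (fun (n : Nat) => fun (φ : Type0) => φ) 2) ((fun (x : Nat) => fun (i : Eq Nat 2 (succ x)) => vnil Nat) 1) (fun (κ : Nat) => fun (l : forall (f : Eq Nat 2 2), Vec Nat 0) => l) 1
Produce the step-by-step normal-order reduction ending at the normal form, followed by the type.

normal-order reduction sequence:
  elimNat (fun (ε : Nat) => forall (δ : Eq Nat 2 2), elimNat (fun (o : Nat) => Type0) (Vec Nat 0) (fun (n : Nat) => fun (φ : Type0) => φ) 2) ((fun (x : Nat) => fun (i : Eq Nat 2 (succ x)) => vnil Nat) 1) (fun (κ : Nat) => fun (l : forall (f : Eq Nat 2 2), Vec Nat 0) => l) 1
  ~> (fun (ε : Nat) => fun (δ : forall (o : Eq Nat 2 2), Vec Nat 0) => δ) 0 (elimNat (fun (n : Nat) => forall (φ : Eq Nat 2 2), elimNat (fun (x : Nat) => Type0) (Vec Nat 0) (fun (i : Nat) => fun (κ : Type0) => κ) 2) ((fun (l : Nat) => fun (f : Eq Nat 2 (succ l)) => vnil Nat) 1) (fun (z : Nat) => fun (e : forall (t : Eq Nat 2 2), Vec Nat 0) => e) 0)
  ~> (fun (ε : forall (δ : Eq Nat 2 2), Vec Nat 0) => ε) (elimNat (fun (o : Nat) => forall (n : Eq Nat 2 2), elimNat (fun (φ : Nat) => Type0) (Vec Nat 0) (fun (x : Nat) => fun (i : Type0) => i) 2) ((fun (κ : Nat) => fun (l : Eq Nat 2 (succ κ)) => vnil Nat) 1) (fun (f : Nat) => fun (z : forall (e : Eq Nat 2 2), Vec Nat 0) => z) 0)
  ~> elimNat (fun (ε : Nat) => forall (δ : Eq Nat 2 2), elimNat (fun (o : Nat) => Type0) (Vec Nat 0) (fun (n : Nat) => fun (φ : Type0) => φ) 2) ((fun (x : Nat) => fun (i : Eq Nat 2 (succ x)) => vnil Nat) 1) (fun (κ : Nat) => fun (l : forall (f : Eq Nat 2 2), Vec Nat 0) => l) 0
  ~> (fun (ε : Nat) => fun (δ : Eq Nat 2 (succ ε)) => vnil Nat) 1
  ~> fun (ε : Eq Nat 2 2) => vnil Nat
inferred type:
  forall (ε : Eq Nat 2 2), Vec Nat 0


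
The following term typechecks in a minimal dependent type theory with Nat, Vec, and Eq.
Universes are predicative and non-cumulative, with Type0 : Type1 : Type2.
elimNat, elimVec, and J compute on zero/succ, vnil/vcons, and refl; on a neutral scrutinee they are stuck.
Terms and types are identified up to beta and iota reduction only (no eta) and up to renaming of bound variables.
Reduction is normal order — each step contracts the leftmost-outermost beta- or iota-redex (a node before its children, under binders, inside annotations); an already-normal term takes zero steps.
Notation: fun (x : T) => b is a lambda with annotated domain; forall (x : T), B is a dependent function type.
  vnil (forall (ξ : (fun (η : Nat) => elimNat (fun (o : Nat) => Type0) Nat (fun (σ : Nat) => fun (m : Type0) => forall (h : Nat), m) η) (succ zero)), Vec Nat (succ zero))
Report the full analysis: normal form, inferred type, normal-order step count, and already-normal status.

normal form:
  vnil (forall (ξ : forall (η : Nat), Nat), Vec Nat (succ zero))
type:
  Vec (forall (ξ : forall (η : Nat), Nat), Vec Nat (succ zero)) zero
steps to reach normal form (normal order): 5
term was already normal: no
first contracted redex: a beta-redex


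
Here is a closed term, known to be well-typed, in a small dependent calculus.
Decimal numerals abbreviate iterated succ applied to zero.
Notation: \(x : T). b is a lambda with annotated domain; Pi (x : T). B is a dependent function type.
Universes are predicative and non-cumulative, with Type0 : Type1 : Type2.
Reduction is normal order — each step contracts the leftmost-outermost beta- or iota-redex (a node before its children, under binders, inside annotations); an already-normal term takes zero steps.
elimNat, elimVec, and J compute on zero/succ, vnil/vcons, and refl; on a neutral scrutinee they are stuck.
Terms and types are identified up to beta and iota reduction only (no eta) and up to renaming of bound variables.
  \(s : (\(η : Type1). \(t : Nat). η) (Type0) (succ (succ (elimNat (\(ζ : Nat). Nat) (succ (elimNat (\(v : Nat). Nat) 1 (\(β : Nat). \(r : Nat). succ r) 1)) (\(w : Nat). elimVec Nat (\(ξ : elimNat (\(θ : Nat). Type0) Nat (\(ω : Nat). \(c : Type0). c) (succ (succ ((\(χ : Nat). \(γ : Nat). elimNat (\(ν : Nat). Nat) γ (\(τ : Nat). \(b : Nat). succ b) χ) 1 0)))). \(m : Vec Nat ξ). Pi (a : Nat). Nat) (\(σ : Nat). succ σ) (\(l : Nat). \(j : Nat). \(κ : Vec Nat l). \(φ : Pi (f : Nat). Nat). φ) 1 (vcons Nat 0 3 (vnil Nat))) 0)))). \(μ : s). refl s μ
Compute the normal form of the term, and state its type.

normal form:
  \(s : Type0). \(η : s). refl s η
the term's type:
  Pi (s : Type0). Pi (η : s). Eq s η η
observation: 2 normal-order steps separate the term from its normal form.


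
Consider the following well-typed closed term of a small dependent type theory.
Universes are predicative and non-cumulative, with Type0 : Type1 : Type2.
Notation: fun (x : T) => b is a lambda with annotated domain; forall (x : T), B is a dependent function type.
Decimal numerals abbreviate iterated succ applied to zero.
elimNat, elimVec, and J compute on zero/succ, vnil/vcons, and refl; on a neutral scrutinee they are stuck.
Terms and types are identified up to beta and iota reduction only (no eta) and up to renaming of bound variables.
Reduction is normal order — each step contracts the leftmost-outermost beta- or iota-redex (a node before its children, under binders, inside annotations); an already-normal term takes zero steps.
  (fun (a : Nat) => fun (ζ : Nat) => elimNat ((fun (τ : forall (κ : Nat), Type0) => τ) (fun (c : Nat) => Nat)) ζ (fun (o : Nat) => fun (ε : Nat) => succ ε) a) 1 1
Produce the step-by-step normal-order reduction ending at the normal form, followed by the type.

reduction (normal order):
  (fun (a : Nat) => fun (ζ : Nat) => elimNat ((fun (τ : forall (κ : Nat), Type0) => τ) (fun (c : Nat) => Nat)) ζ (fun (o : Nat) => fun (ε : Nat) => succ ε) a) 1 1
  ~> (fun (a : Nat) => elimNat ((fun (ζ : forall (τ : Nat), Type0) => ζ) (fun (κ : Nat) => Nat)) a (fun (c : Nat) => fun (o : Nat) => succ o) 1) 1
  ~> elimNat ((fun (a : forall (ζ : Nat), Type0) => a) (fun (τ : Nat) => Nat)) 1 (fun (κ : Nat) => fun (c : Nat) => succ c) 1
  ~> (fun (a : Nat) => fun (ζ : Nat) => succ ζ) 0 (elimNat ((fun (τ : forall (κ : Nat), Type0) => τ) (fun (c : Nat) => Nat)) 1 (fun (o : Nat) => fun (ε : Nat) => succ ε) 0)
  ~> (fun (a : Nat) => succ a) (elimNat ((fun (ζ : forall (τ : Nat), Type0) => ζ) (fun (κ : Nat) => Nat)) 1 (fun (c : Nat) => fun (o : Nat) => succ o) 0)
  ~> succ (elimNat ((fun (a : forall (ζ : Nat), Type0) => a) (fun (τ : Nat) => Nat)) 1 (fun (κ : Nat) => fun (c : Nat) => succ c) 0)
  ~> 2
inferred type:
  Nat


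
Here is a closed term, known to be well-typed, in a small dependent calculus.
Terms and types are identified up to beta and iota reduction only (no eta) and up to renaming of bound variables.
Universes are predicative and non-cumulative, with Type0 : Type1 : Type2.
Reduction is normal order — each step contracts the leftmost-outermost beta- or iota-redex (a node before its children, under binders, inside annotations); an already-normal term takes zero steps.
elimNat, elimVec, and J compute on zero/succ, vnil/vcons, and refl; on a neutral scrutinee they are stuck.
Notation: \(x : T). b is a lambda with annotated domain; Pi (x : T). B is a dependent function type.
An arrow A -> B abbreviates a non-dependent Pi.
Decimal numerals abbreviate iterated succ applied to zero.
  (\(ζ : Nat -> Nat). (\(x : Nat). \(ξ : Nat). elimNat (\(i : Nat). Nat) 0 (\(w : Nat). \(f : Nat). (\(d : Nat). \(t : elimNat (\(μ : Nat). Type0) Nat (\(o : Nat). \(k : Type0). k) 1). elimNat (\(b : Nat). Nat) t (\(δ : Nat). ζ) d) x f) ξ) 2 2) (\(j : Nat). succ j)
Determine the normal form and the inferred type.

reduced normal form:
  4
the term's type:
  Nat


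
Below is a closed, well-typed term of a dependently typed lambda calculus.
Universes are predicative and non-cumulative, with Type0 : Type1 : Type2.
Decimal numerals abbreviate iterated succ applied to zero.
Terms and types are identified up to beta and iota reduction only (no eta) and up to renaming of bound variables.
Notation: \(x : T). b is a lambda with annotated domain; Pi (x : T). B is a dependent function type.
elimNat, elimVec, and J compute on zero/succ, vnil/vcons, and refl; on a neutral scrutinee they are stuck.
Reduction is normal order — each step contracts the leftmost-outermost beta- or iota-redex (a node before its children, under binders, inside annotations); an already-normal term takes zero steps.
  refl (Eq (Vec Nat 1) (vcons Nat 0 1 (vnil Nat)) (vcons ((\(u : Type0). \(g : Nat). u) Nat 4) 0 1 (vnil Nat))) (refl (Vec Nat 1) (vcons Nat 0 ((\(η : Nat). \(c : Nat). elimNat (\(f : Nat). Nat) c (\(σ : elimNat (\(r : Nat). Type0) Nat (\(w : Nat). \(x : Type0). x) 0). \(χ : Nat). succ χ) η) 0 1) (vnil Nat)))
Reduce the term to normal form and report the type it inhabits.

resulting normal form:
  refl (Eq (Vec Nat 1) (vcons Nat 0 1 (vnil Nat)) (vcons Nat 0 1 (vnil Nat))) (refl (Vec Nat 1) (vcons Nat 0 1 (vnil Nat)))
inferred type:
  Eq (Eq (Vec Nat 1) (vcons Nat 0 1 (vnil Nat)) (vcons Nat 0 1 (vnil Nat))) (refl (Vec Nat 1) (vcons Nat 0 1 (vnil Nat))) (refl (Vec Nat 1) (vcons Nat 0 1 (vnil Nat)))
observation: 5 normal-order steps normalize the term, beginning with a beta-redex.


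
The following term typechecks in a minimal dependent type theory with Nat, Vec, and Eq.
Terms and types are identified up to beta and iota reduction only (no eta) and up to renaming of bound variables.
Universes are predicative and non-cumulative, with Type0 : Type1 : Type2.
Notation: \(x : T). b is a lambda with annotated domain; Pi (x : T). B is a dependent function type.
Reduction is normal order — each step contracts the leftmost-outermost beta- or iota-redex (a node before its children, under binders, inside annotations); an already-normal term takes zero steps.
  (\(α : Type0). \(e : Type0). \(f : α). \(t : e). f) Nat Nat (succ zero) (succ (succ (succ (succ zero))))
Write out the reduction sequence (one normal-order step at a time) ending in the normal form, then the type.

reduction (normal order):
  (\(α : Type0). \(e : Type0). \(f : α). \(t : e). f) Nat Nat (succ zero) (succ (succ (succ (succ zero))))
  ~> (\(α : Type0). \(e : Nat). \(f : α). e) Nat (succ zero) (succ (succ (succ (succ zero))))
  ~> (\(α : Nat). \(e : Nat). α) (succ zero) (succ (succ (succ (succ zero))))
  ~> (\(α : Nat). succ zero) (succ (succ (succ (succ zero))))
  ~> succ zero
type:
  Nat


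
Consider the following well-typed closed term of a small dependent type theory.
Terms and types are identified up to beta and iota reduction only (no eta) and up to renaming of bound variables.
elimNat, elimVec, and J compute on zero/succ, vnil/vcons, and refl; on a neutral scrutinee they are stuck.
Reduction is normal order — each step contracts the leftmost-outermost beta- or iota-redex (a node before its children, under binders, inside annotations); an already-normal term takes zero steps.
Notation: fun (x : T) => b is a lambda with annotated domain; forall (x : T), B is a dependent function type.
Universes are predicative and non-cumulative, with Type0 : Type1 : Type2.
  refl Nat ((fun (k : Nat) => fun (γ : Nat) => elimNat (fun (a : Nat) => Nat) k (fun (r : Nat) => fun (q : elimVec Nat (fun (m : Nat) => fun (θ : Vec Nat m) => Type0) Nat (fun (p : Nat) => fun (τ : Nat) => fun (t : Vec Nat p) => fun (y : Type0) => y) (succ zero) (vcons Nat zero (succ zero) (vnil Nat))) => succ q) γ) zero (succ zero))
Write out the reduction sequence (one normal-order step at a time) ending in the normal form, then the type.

normal-order reduction sequence:
  refl Nat ((fun (k : Nat) => fun (γ : Nat) => elimNat (fun (a : Nat) => Nat) k (fun (r : Nat) => fun (q : elimVec Nat (fun (m : Nat) => fun (θ : Vec Nat m) => Type0) Nat (fun (p : Nat) => fun (τ : Nat) => fun (t : Vec Nat p) => fun (y : Type0) => y) (succ zero) (vcons Nat zero (succ zero) (vnil Nat))) => succ q) γ) zero (succ zero))
  ~> refl Nat ((fun (k : Nat) => elimNat (fun (γ : Nat) => Nat) zero (fun (a : Nat) => fun (r : elimVec Nat (fun (q : Nat) => fun (m : Vec Nat q) => Type0) Nat (fun (θ : Nat) => fun (p : Nat) => fun (τ : Vec Nat θ) => fun (t : Type0) => t) (succ zero) (vcons Nat zero (succ zero) (vnil Nat))) => succ r) k) (succ zero))
  ~> refl Nat (elimNat (fun (k : Nat) => Nat) zero (fun (γ : Nat) => fun (a : elimVec Nat (fun (r : Nat) => fun (q : Vec Nat r) => Type0) Nat (fun (m : Nat) => fun (θ : Nat) => fun (p : Vec Nat m) => fun (τ : Type0) => τ) (succ zero) (vcons Nat zero (succ zero) (vnil Nat))) => succ a) (succ zero))
  ~> refl Nat ((fun (k : Nat) => fun (γ : elimVec Nat (fun (a : Nat) => fun (r : Vec Nat a) => Type0) Nat (fun (q : Nat) => fun (m : Nat) => fun (θ : Vec Nat q) => fun (p : Type0) => p) (succ zero) (vcons Nat zero (succ zero) (vnil Nat))) => succ γ) zero (elimNat (fun (τ : Nat) => Nat) zero (fun (t : Nat) => fun (y : elimVec Nat (fun (ζ : Nat) => fun (d : Vec Nat ζ) => Type0) Nat (fun (w : Nat) => fun (u : Nat) => fun (ρ : Vec Nat w) => fun (ε : Type0) => ε) (succ zero) (vcons Nat zero (succ zero) (vnil Nat))) => succ y) zero))
  ~> refl Nat ((fun (k : elimVec Nat (fun (γ : Nat) => fun (a : Vec Nat γ) => Type0) Nat (fun (r : Nat) => fun (q : Nat) => fun (m : Vec Nat r) => fun (θ : Type0) => θ) (succ zero) (vcons Nat zero (succ zero) (vnil Nat))) => succ k) (elimNat (fun (p : Nat) => Nat) zero (fun (τ : Nat) => fun (t : elimVec Nat (fun (y : Nat) => fun (ζ : Vec Nat y) => Type0) Nat (fun (d : Nat) => fun (w : Nat) => fun (u : Vec Nat d) => fun (ρ : Type0) => ρ) (succ zero) (vcons Nat zero (succ zero) (vnil Nat))) => succ t) zero))
  ~> refl Nat (succ (elimNat (fun (k : Nat) => Nat) zero (fun (γ : Nat) => fun (a : elimVec Nat (fun (r : Nat) => fun (q : Vec Nat r) => Type0) Nat (fun (m : Nat) => fun (θ : Nat) => fun (p : Vec Nat m) => fun (τ : Type0) => τ) (succ zero) (vcons Nat zero (succ zero) (vnil Nat))) => succ a) zero))
  ~> refl Nat (succ zero)
the term's type:
  Eq Nat (succ zero) (succ zero)


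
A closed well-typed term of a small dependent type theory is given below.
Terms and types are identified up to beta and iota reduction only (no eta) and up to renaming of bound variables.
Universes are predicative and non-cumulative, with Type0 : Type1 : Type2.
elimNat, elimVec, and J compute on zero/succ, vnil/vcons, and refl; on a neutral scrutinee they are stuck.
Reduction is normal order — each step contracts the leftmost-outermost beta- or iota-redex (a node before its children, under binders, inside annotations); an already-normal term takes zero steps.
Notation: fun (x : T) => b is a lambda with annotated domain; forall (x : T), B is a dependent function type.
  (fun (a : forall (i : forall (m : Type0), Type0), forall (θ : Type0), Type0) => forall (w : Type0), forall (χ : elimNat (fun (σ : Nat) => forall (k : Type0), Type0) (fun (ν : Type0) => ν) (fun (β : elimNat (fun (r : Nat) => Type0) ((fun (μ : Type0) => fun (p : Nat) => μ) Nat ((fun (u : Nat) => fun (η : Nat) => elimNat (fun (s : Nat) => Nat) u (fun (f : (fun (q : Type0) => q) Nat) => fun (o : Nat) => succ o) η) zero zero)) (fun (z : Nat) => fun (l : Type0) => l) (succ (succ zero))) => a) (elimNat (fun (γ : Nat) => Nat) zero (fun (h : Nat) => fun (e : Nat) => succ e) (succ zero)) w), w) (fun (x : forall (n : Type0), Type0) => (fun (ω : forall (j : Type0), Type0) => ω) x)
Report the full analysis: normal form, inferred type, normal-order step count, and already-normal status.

resulting normal form:
  forall (a : Type0), forall (i : a), a
inferred type:
  Type1
steps to reach normal form (normal order): 20
started in normal form: no
first contracted redex: a beta-redex


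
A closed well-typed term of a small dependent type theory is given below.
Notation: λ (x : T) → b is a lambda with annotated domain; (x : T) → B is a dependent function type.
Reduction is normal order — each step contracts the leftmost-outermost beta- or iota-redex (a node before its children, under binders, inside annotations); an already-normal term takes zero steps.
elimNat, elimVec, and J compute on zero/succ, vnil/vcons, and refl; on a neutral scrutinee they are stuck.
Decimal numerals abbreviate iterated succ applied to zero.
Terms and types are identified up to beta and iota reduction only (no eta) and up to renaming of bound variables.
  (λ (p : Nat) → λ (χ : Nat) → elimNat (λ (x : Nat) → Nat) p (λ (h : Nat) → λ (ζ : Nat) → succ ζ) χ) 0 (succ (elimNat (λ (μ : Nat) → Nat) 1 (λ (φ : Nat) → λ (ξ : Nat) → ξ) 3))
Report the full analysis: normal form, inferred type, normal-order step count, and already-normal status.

reduced normal form:
  2
the term's type:
  Nat
normal-order step count: 19
started in normal form: no
first redex: a beta-redex


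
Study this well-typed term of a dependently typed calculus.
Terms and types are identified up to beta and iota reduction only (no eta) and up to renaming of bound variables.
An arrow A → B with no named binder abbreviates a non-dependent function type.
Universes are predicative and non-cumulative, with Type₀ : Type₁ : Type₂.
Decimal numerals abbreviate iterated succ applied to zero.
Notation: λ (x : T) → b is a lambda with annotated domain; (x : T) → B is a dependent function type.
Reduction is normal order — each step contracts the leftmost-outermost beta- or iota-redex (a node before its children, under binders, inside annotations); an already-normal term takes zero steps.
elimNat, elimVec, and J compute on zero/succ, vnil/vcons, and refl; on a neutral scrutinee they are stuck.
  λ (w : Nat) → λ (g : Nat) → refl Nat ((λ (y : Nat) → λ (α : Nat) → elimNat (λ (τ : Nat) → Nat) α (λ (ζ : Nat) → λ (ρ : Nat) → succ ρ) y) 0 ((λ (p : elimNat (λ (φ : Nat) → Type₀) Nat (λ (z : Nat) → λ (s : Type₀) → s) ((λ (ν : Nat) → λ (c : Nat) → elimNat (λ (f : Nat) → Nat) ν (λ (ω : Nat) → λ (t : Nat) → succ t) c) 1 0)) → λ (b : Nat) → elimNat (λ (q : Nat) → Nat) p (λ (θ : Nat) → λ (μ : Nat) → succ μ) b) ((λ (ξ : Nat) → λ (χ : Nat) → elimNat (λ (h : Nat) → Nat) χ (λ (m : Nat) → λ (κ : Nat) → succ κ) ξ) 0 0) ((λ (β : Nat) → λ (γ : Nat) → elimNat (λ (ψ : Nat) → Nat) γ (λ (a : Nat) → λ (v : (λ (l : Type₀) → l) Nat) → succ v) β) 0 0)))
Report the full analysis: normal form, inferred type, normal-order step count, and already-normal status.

resulting normal form:
  λ (w : Nat) → λ (g : Nat) → refl Nat 0
type:
  Nat → Nat → Eq Nat 0 0
reduction steps (normal order): 12
started in normal form: no
first redex: a beta-redex


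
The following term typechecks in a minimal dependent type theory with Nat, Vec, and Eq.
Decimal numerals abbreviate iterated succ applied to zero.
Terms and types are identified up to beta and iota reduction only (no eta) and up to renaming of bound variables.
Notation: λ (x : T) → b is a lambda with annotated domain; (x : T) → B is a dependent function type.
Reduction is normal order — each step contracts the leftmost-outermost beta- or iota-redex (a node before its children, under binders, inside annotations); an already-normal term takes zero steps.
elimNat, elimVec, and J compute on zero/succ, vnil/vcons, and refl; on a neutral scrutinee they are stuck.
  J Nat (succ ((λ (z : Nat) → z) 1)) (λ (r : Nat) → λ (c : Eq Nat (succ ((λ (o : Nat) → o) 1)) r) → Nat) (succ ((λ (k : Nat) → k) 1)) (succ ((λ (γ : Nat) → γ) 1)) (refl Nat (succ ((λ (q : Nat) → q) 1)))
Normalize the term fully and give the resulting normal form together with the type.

resulting normal form:
  2
type:
  Nat
observation: 2 normal-order steps normalize the term, beginning with a J iota-redex.


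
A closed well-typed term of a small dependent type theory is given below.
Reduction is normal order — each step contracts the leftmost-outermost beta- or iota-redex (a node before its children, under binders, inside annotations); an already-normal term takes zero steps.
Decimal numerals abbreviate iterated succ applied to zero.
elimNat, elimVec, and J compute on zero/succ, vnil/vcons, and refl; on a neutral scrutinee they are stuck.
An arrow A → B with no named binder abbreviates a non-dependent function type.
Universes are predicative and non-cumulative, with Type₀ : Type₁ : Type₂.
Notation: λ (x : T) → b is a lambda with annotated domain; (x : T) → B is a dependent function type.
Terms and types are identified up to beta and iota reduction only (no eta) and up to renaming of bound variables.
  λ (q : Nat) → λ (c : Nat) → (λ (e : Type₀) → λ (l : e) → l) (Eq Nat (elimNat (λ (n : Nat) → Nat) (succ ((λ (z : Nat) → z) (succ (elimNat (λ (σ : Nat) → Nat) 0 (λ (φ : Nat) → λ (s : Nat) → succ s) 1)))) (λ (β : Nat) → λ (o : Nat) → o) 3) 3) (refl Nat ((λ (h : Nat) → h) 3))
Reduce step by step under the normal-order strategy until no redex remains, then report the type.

normal-order reduction sequence:
  λ (q : Nat) → λ (c : Nat) → (λ (e : Type₀) → λ (l : e) → l) (Eq Nat (elimNat (λ (n : Nat) → Nat) (succ ((λ (z : Nat) → z) (succ (elimNat (λ (σ : Nat) → Nat) 0 (λ (φ : Nat) → λ (s : Nat) → succ s) 1)))) (λ (β : Nat) → λ (o : Nat) → o) 3) 3) (refl Nat ((λ (h : Nat) → h) 3))
  ~> λ (q : Nat) → λ (c : Nat) → (λ (e : Eq Nat (elimNat (λ (l : Nat) → Nat) (succ ((λ (n : Nat) → n) (succ (elimNat (λ (z : Nat) → Nat) 0 (λ (σ : Nat) → λ (φ : Nat) → succ φ) 1)))) (λ (s : Nat) → λ (β : Nat) → β) 3) 3) → e) (refl Nat ((λ (o : Nat) → o) 3))
  ~> λ (q : Nat) → λ (c : Nat) → refl Nat ((λ (e : Nat) → e) 3)
  ~> λ (q : Nat) → λ (c : Nat) → refl Nat 3
inferred type:
  Nat → Nat → Eq Nat 3 3


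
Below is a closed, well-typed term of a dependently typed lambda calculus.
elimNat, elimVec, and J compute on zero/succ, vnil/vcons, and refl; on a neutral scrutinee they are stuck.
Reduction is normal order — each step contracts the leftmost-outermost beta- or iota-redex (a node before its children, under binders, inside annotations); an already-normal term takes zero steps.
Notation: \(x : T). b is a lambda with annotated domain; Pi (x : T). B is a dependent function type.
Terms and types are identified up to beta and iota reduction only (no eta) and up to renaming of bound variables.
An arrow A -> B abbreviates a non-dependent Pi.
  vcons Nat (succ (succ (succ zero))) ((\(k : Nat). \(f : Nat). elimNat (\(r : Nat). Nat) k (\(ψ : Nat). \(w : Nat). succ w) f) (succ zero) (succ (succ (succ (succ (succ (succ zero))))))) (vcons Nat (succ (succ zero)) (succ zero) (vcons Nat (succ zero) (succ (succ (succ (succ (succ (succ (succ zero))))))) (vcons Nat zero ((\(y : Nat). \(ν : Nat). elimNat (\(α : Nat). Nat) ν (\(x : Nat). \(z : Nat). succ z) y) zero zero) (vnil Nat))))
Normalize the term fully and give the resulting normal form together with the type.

normal form:
  vcons Nat (succ (succ (succ zero))) (succ (succ (succ (succ (succ (succ (succ zero))))))) (vcons Nat (succ (succ zero)) (succ zero) (vcons Nat (succ zero) (succ (succ (succ (succ (succ (succ (succ zero))))))) (vcons Nat zero zero (vnil Nat))))
the term's type:
  Vec Nat (succ (succ (succ (succ zero))))


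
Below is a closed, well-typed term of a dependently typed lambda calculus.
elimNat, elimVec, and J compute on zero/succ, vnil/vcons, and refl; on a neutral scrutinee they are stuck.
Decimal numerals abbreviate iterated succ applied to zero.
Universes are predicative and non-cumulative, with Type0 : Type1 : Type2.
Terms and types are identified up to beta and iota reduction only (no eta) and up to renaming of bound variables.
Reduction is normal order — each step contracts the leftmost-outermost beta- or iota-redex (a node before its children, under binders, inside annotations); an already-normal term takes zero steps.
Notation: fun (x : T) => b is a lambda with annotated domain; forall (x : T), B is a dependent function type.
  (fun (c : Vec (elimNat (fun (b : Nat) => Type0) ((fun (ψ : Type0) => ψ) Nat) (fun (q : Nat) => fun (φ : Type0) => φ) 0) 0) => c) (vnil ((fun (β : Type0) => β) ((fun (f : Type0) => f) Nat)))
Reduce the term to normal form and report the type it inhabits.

normal form:
  vnil Nat
type:
  Vec Nat 0
observation: reduction starts at a beta-redex, and 3 normal-order steps reach the normal form.


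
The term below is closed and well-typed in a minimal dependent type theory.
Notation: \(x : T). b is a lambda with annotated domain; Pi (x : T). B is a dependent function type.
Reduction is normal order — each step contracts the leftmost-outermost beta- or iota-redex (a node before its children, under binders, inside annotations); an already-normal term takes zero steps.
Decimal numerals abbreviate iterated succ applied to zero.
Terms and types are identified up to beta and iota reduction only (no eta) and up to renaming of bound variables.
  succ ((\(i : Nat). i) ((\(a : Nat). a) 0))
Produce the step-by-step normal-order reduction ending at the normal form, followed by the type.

normal-order reduction:
  succ ((\(i : Nat). i) ((\(a : Nat). a) 0))
  ~> succ ((\(i : Nat). i) 0)
  ~> 1
type:
  Nat


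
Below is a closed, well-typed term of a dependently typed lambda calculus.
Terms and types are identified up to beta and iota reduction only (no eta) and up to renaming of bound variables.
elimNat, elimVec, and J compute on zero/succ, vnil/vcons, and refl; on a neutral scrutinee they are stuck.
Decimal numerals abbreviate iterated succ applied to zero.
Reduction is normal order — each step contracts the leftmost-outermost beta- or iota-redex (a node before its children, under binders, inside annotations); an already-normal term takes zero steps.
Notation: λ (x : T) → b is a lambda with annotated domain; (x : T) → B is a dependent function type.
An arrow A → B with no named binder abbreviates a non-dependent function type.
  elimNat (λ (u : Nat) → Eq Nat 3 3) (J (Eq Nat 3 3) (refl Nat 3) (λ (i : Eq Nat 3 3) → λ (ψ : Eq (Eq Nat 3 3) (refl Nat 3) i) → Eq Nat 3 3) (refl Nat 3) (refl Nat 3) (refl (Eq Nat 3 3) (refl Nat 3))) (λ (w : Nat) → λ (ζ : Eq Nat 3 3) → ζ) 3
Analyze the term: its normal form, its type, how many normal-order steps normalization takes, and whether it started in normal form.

resulting normal form:
  refl Nat 3
type:
  Eq Nat 3 3
reduction steps (normal order): 11
term was already normal: no
first redex: an elimNat iota-redex
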